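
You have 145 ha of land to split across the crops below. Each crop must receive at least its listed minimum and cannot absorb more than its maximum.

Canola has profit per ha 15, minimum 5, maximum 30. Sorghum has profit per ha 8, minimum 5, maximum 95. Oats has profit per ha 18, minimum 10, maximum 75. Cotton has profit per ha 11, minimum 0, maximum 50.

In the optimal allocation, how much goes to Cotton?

Meeting every minimum uses 5+5+10+0 = 20 ha, leaving 125.
Rank by profit per ha: Oats 18 > Canola 15 > Cotton 11 > Sorghum 8.
Oats takes 65 more to reach its cap of 75 ; 60 left.
Canola takes 25 more to reach its cap of 30 ; 35 left.
Only 35 left; Cotton takes them to reach 35.

35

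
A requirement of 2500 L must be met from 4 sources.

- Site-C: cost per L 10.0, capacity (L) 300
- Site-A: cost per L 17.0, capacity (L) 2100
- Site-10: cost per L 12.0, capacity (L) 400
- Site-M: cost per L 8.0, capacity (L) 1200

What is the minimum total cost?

27600

Use sources in increasing cost order.
Site-M at 8.0: take all 1200 L → 1300 still needed.
Site-C (10.0): use full 300 → 1000 L to go.
Take 400 from Site-10 at 12.0 → need 600 more.
Site-A at 17.0: take 600 of its 2100 → requirement met.
Cost = 1200×8.0 + 300×10.0 + 400×12.0 + 600×17.0 = 27600.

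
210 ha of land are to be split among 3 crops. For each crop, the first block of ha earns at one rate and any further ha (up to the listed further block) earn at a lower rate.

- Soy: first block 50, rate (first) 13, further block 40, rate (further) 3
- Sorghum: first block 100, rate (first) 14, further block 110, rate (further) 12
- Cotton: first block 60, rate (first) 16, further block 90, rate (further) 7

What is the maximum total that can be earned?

Rank every tier by rate: Cotton/first 16 > Sorghum/first 14 > Soy/first 13 > Sorghum/second 12 > Cotton/second 7 > Soy/second 3.
Fill Cotton first block (60 at 16) ; 150 left.
Fill Sorghum first block (100 at 14) ; 50 left.
Fill Soy first block (50 at 13) ; 0 left.
Total = 16×60 + 14×100 + 13×50 = 3010.

3010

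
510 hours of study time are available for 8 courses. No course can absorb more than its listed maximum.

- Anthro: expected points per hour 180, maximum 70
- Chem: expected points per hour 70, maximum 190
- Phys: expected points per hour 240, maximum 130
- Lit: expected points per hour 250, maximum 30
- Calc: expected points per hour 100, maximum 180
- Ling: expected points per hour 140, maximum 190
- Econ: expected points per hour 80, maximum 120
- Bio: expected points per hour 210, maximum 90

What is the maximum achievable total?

96800

Highest expected points per hour first: Lit 250 > Phys 240 > Bio 210 > Anthro 180 > Ling 140 > Calc 100 > Econ 80 > Chem 70.
Lit takes 30 to reach its cap of 30 → 480 left.
Phys: +130 to 130 (cap) → 350 left.
Bio takes 90 to reach its cap of 90 → 260 left.
Anthro takes 70 to reach its cap of 70 → 190 left.
Give Ling 190 to hit its cap of 190 → 0 left.
Total = 180×70 + 240×130 + 250×30 + 140×190 + 210×90 = 96800.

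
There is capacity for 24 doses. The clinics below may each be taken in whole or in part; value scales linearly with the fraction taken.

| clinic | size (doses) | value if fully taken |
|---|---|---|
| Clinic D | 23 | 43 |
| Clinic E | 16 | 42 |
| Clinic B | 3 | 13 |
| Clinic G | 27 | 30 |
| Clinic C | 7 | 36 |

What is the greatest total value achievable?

85.75

Rank by value-to-size ratio: Clinic C 36/7≈5.14, Clinic B 13/3≈4.33, Clinic E 42/16≈2.62, Clinic D 43/23≈1.87, Clinic G 30/27≈1.11.
Take all of Clinic C (7 doses, value 36) — 17 doses left.
Take all of Clinic B (3 doses, value 13) — 14 doses left.
Fill the last 14 doses with part of Clinic E: 14/16 of it earns 36.75.
Total value = 85.75.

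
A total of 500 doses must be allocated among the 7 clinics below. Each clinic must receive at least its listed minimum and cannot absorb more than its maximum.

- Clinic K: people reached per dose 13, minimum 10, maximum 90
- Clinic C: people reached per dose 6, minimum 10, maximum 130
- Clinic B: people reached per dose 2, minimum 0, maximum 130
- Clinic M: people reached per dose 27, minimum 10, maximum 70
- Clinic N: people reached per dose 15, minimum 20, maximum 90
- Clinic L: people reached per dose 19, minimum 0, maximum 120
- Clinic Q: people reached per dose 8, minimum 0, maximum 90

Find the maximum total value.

7650

Meeting every minimum uses 10+10+0+10+20+0+0 = 50 doses, leaving 450.
Rank by people reached per dose: Clinic M 27 > Clinic L 19 > Clinic N 15 > Clinic K 13 > Clinic Q 8 > Clinic C 6 > Clinic B 2.
Clinic M: +60 to 70 (cap) ; 390 left.
Clinic L: +120 to 120 (cap) ; 270 left.
Clinic N takes 70 more to reach its cap of 90 ; 200 left.
Give Clinic K 80 more to hit its cap of 90 ; 120 left.
Give Clinic Q 90 more to hit its cap of 90 ; 30 left.
Clinic C: +30 (room for 120) → 40. Pool exhausted.
Total = 13×90 + 6×40 + 27×70 + 15×90 + 19×120 + 8×90 = 7650.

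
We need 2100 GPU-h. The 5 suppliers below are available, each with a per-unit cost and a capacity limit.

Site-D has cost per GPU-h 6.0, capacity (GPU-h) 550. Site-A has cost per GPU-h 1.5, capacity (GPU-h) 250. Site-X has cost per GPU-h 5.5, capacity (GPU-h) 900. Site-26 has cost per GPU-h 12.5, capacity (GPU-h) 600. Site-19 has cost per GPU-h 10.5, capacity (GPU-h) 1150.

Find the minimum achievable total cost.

Cheapest first:
Take 250 from Site-A at 1.5 → need 1850 more.
Take 900 from Site-X at 5.5 → need 950 more.
Site-D at 6.0: take all 550 GPU-h → 400 still needed.
Take 400 from Site-19 at 10.5 to finish.
Site-26: unused.
Cost = 250×1.5 + 900×5.5 + 550×6.0 + 400×10.5 = 12825.

12825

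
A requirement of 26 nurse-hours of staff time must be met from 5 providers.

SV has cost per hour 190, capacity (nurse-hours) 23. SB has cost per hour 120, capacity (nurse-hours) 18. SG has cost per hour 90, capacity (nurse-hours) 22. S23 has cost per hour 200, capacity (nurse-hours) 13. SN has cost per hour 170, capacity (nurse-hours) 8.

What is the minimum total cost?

Cheapest first:
Take 22 from SG at 90 → need 4 more.
Take 4 from SB at 120 to finish.
SN, SV, S23: unused.
Cost = 22×90 + 4×120 = 2460.

2460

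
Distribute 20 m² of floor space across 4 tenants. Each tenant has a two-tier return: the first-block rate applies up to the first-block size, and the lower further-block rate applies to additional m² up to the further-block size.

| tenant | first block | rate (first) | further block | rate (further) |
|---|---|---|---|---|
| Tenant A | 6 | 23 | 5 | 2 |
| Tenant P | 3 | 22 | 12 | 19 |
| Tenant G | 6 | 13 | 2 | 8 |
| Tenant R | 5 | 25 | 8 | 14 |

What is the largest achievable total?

443

Treat each block as its own option and order by rate: Tenant R/T1 25 > Tenant A/T1 23 > Tenant P/T1 22 > Tenant P/T2 19 > Tenant R/T2 14 > Tenant G/T1 13 > Tenant G/T2 8 > Tenant A/T2 2.
Tenant R T1 at 25: fill all 5 → 15 left.
Tenant A T1 at 23: fill all 6 → 9 left.
Fill Tenant P T1 block (3 at 22) → 6 left.
Tenant P T2 at 19: only 6 left, fill 6.
Total = 25×5 + 23×6 + 22×3 + 19×6 = 443.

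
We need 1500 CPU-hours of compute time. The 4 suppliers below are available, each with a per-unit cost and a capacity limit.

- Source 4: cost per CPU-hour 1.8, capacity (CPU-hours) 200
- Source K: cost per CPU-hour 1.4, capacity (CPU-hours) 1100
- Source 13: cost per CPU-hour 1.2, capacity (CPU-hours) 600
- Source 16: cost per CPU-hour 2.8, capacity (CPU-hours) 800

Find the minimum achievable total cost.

1980

Cheapest first:
Source 13 at 1.2: take all 600 CPU-hours ; 900 still needed.
Source K at 1.4: take 900 of its 1100 ; requirement met.
Source 4, Source 16: unused.
Cost = 600×1.2 + 900×1.4 = 1980.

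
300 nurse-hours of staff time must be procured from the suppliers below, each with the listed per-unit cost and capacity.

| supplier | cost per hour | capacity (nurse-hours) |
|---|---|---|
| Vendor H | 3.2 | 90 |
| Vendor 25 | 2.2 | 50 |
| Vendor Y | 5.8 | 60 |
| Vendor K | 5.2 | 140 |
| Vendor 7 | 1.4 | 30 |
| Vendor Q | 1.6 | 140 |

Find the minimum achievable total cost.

632

Cheapest first:
Vendor 7 (1.4): use full 30 ; 270 nurse-hours to go.
Vendor Q at 1.6: take all 140 nurse-hours ; 130 still needed.
Vendor 25 (2.2): use full 50 ; 80 nurse-hours to go.
Take 80 from Vendor H at 3.2 to finish.
Vendor K, Vendor Y: unused.
Cost = 30×1.4 + 140×1.6 + 50×2.2 + 80×3.2 = 632.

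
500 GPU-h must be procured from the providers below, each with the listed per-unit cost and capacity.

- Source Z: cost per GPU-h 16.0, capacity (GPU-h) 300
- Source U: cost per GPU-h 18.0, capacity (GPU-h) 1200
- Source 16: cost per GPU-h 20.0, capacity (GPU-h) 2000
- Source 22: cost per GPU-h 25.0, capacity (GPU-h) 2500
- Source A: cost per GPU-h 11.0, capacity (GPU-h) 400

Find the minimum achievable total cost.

Fill from the cheapest provider first.
Source A at 11.0: take all 400 GPU-h → 100 still needed.
Source Z (16.0): take the remaining 100 → done.
Source U, Source 16, Source 22: unused.
Cost = 400×11.0 + 100×16.0 = 6000.

6000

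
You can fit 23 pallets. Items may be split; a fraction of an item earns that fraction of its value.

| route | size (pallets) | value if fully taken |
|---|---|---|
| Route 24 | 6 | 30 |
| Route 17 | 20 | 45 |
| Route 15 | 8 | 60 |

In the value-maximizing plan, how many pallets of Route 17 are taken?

Sort by value density: Route 15 60/8≈7.5, Route 24 30/6≈5, Route 17 45/20≈2.25.
All 8 pallets of Route 15 fit (value 60) → 15 remain.
Route 24: take in full, 6 pallets for value 30 → 9 left.
Only 9 pallets remain; take 9/20 of Route 17 for value 45×9/20 = 20.25.

9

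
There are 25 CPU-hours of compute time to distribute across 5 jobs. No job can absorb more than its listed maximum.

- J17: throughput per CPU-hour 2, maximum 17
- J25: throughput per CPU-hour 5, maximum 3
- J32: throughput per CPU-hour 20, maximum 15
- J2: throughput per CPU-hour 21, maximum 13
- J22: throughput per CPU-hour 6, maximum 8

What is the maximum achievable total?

513

Highest throughput per CPU-hour first: J2 21 > J32 20 > J22 6 > J25 5 > J17 2.
J2: +13 to 13 (cap) ; 12 left.
J32 has room for 15 but only 12 remain, so it gets 12.
Total = 20×12 + 21×13 = 513.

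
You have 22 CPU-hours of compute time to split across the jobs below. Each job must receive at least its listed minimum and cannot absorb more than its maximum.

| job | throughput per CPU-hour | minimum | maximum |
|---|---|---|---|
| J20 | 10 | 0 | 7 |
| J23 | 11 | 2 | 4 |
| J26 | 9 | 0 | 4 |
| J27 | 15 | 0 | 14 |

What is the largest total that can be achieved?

294

Meeting every minimum uses 0+2+0+0 = 2 CPU-hours, leaving 20.
Rank by throughput per CPU-hour: J27 15 > J23 11 > J20 10 > J26 9.
J27: +14 to 14 (cap) ; 6 left.
Give J23 2 more to hit its cap of 4 ; 4 left.
J20: +4 (room for 7) → 4. Pool exhausted.
Total = 10×4 + 11×4 + 15×14 = 294.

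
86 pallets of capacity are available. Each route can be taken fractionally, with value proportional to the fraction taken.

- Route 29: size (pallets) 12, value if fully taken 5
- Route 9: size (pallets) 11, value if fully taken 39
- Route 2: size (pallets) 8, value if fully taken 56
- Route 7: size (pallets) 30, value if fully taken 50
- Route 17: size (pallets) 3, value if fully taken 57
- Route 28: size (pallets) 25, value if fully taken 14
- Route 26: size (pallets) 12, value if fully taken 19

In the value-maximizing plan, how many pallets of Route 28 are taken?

22

Sort by value density: Route 17 57/3≈19, Route 2 56/8≈7, Route 9 39/11≈3.55, Route 7 50/30≈1.67, Route 26 19/12≈1.58, Route 28 14/25≈0.56, Route 29 5/12≈0.417.
Take all of Route 17 (3 pallets, value 57) — 83 pallets left.
All 8 pallets of Route 2 fit (value 56) — 75 remain.
Take all of Route 9 (11 pallets, value 39) — 64 pallets left.
All 30 pallets of Route 7 fit (value 50) — 34 remain.
Take all of Route 26 (12 pallets, value 19) — 22 pallets left.
22 pallets left: a 22/25 share of Route 28 gives 14×22/25 = 12.32.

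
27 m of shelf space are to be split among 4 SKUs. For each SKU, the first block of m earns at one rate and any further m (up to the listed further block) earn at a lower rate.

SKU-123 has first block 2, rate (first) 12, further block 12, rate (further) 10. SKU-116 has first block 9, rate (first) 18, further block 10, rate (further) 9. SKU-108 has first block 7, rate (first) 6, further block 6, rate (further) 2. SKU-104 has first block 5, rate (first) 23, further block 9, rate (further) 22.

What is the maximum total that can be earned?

Treat each block as its own option and order by rate: SKU-104/first 23 > SKU-104/second 22 > SKU-116/first 18 > SKU-123/first 12 > SKU-123/second 10 > SKU-116/second 9 > SKU-108/first 6 > SKU-108/second 2.
SKU-104 first at 23: fill all 5 — 22 left.
SKU-104 second at 22: fill all 9 — 13 left.
SKU-116/first (18): +9 — 4 left.
SKU-123 first at 12: fill all 2 — 2 left.
SKU-123 second at 10: only 2 left, fill 2.
Total = 23×5 + 22×9 + 18×9 + 12×2 + 10×2 = 519.

519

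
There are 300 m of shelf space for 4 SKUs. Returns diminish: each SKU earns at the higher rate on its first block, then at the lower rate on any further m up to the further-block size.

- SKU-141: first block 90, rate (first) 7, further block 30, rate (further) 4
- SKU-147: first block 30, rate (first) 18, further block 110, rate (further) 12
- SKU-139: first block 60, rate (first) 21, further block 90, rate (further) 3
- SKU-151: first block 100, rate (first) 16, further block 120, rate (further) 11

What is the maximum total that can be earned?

Order all 8 blocks by rate: SKU-139/first 21 > SKU-147/first 18 > SKU-151/first 16 > SKU-147/second 12 > SKU-151/second 11 > SKU-141/first 7 > SKU-141/second 4 > SKU-139/second 3.
SKU-139/first (21): +60 → 240 left.
SKU-147/first (18): +30 → 210 left.
SKU-151 first at 16: fill all 100 → 110 left.
Fill SKU-147 second block (110 at 12) → 0 left.
Total = 21×60 + 18×30 + 16×100 + 12×110 = 4720.

4720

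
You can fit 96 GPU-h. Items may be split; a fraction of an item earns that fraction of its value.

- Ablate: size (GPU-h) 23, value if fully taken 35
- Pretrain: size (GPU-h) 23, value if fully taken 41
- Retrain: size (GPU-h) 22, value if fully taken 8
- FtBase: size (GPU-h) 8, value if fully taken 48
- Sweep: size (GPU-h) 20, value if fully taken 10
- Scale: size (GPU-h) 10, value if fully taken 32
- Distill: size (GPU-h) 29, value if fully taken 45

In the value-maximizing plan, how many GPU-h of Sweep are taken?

3

Sort by value density: FtBase 48/8≈6, Scale 32/10≈3.2, Pretrain 41/23≈1.78, Distill 45/29≈1.55, Ablate 35/23≈1.52, Sweep 10/20≈0.5, Retrain 8/22≈0.364.
All 8 GPU-h of FtBase fit (value 48) → 88 remain.
All 10 GPU-h of Scale fit (value 32) → 78 remain.
Take all of Pretrain (23 GPU-h, value 41) → 55 GPU-h left.
Distill: take in full, 29 GPU-h for value 45 → 26 left.
All 23 GPU-h of Ablate fit (value 35) → 3 remain.
3 GPU-h left: a 3/20 share of Sweep gives 10×3/20 = 1.5.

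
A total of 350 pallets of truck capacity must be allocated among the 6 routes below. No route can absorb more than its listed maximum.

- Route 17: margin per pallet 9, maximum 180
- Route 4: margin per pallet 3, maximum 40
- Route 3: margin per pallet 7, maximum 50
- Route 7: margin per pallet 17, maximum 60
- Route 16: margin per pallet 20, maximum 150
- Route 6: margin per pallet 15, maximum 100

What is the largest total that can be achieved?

5880

Highest margin per pallet first: Route 16 20 > Route 7 17 > Route 6 15 > Route 17 9 > Route 3 7 > Route 4 3.
Give Route 16 150 to hit its cap of 150 — 200 left.
Route 7: +60 to 60 (cap) — 140 left.
Give Route 6 100 to hit its cap of 100 — 40 left.
Route 17: +40 (room for 180) → 40. Pool exhausted.
Total = 9×40 + 17×60 + 20×150 + 15×100 = 5880.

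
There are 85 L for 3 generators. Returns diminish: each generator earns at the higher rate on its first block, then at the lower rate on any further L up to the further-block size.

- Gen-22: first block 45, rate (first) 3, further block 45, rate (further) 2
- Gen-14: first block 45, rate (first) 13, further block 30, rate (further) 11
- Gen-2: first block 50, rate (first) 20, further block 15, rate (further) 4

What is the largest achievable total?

1455

Rank every tier by rate: Gen-2/T1 20 > Gen-14/T1 13 > Gen-14/T2 11 > Gen-2/T2 4 > Gen-22/T1 3 > Gen-22/T2 2.
Gen-2 T1 at 20: fill all 50 → 35 left.
Gen-14 T1 at 13: only 35 left, fill 35.
Total = 20×50 + 13×35 = 1455.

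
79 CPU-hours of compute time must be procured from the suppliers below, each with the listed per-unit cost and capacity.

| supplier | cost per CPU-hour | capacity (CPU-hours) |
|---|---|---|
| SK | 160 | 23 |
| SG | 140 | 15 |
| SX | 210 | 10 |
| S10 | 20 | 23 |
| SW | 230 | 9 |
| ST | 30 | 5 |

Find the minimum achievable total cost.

9180

Cheapest first:
S10 (20): use full 23 ; 56 CPU-hours to go.
ST (30): use full 5 ; 51 CPU-hours to go.
SG at 140: take all 15 CPU-hours ; 36 still needed.
SK at 160: take all 23 CPU-hours ; 13 still needed.
SX at 210: take all 10 CPU-hours ; 3 still needed.
SW at 230: take 3 of its 9 ; requirement met.
Cost = 23×20 + 5×30 + 15×140 + 23×160 + 10×210 + 3×230 = 9180.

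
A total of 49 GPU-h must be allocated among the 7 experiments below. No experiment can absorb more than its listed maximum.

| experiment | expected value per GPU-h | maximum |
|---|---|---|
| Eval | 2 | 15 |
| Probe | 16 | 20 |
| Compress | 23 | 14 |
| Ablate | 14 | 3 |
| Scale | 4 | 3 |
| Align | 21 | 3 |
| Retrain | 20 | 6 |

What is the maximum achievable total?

879

Order the experiments by expected value per GPU-h: Compress 23 > Align 21 > Retrain 20 > Probe 16 > Ablate 14 > Scale 4 > Eval 2.
Compress: +14 to 14 (cap) → 35 left.
Align takes 3 to reach its cap of 3 → 32 left.
Retrain: +6 to 6 (cap) → 26 left.
Probe takes 20 to reach its cap of 20 → 6 left.
Give Ablate 3 to hit its cap of 3 → 3 left.
Scale: +3 to 3 (cap) → 0 left.
Total = 16×20 + 23×14 + 14×3 + 4×3 + 21×3 + 20×6 = 879.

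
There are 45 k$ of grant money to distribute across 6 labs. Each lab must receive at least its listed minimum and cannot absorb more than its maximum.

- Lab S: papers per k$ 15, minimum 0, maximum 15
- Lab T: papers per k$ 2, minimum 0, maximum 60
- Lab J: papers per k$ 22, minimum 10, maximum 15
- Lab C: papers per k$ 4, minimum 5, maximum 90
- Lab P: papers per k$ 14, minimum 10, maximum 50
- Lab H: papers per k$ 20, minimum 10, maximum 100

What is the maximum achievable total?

790

Meeting every minimum uses 0+0+10+5+10+10 = 35 k$, leaving 10.
Highest papers per k$ first: Lab J 22 > Lab H 20 > Lab S 15 > Lab P 14 > Lab C 4 > Lab T 2.
Lab J takes 5 more to reach its cap of 15 ; 5 left.
Lab H has room for 90 more but only 5 remain, so it gets 15.
Total = 22×15 + 4×5 + 14×10 + 20×15 = 790.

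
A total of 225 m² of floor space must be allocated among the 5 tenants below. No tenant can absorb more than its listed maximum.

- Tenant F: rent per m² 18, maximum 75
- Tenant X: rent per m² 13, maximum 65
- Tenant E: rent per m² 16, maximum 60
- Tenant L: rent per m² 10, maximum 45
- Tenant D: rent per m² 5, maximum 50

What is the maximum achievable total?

3405

Rank by rent per m²: Tenant F 18 > Tenant E 16 > Tenant X 13 > Tenant L 10 > Tenant D 5.
Tenant F takes 75 to reach its cap of 75 — 150 left.
Tenant E takes 60 to reach its cap of 60 — 90 left.
Tenant X: +65 to 65 (cap) — 25 left.
Tenant L: +25 (room for 45) → 25. Pool exhausted.
Total = 18×75 + 13×65 + 16×60 + 10×25 = 3405.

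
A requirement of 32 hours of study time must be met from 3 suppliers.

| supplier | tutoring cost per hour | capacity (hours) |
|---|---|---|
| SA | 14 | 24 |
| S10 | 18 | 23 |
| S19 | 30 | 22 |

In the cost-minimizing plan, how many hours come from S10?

Use suppliers in increasing cost order.
Take 24 from SA at 14 — need 8 more.
Take 8 from S10 at 18 to finish.
S19: unused.

8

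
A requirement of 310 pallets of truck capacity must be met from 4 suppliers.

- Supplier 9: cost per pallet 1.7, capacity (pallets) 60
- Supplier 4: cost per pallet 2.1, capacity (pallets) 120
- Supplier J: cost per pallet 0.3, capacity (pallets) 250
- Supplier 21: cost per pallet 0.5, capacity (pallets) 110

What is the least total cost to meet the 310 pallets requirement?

105

Fill from the cheapest supplier first.
Take 250 from Supplier J at 0.3 → need 60 more.
Supplier 21 at 0.5: take 60 of its 110 → requirement met.
Supplier 9, Supplier 4: unused.
Cost = 250×0.3 + 60×0.5 = 105.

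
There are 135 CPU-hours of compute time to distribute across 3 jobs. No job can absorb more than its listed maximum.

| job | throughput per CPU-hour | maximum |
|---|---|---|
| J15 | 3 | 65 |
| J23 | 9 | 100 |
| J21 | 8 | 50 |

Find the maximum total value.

1180

Order the jobs by throughput per CPU-hour: J23 9 > J21 8 > J15 3.
Give J23 100 to hit its cap of 100 ; 35 left.
J21: +35 (room for 50) → 35. Pool exhausted.
Total = 9×100 + 8×35 = 1180.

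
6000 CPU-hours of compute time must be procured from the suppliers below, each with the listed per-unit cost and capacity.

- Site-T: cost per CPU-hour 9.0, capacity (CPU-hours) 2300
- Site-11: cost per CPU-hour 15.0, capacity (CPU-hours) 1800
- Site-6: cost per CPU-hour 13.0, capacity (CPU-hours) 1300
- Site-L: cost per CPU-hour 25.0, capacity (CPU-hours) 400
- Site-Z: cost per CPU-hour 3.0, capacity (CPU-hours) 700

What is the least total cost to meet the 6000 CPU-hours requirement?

Use suppliers in increasing cost order.
Site-Z at 3.0: take all 700 CPU-hours ; 5300 still needed.
Site-T (9.0): use full 2300 ; 3000 CPU-hours to go.
Site-6 (13.0): use full 1300 ; 1700 CPU-hours to go.
Site-11 at 15.0: take 1700 of its 1800 ; requirement met.
Site-L: unused.
Cost = 700×3.0 + 2300×9.0 + 1300×13.0 + 1700×15.0 = 65200.

65200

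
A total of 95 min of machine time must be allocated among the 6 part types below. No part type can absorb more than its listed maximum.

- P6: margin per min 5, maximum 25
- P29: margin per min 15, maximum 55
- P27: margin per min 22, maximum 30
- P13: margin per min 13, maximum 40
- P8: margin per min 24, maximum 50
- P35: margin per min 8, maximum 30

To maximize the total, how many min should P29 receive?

15

Rank by margin per min: P8 24 > P27 22 > P29 15 > P13 13 > P35 8 > P6 5.
Give P8 50 to hit its cap of 50 ; 45 left.
Give P27 30 to hit its cap of 30 ; 15 left.
P29: +15 (room for 55) → 15. Pool exhausted.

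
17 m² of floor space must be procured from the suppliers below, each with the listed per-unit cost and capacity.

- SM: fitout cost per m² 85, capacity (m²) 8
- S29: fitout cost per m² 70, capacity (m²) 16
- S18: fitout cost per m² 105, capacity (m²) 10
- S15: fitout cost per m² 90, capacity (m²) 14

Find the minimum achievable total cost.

Fill from the cheapest supplier first.
S29 at 70: take all 16 m² — 1 still needed.
Take 1 from SM at 85 to finish.
S15, S18: unused.
Cost = 16×70 + 1×85 = 1205.

1205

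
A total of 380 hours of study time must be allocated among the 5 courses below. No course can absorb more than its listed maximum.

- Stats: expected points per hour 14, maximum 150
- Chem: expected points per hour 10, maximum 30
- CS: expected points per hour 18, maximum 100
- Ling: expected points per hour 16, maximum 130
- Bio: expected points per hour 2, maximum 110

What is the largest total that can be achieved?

Rank by expected points per hour: CS 18 > Ling 16 > Stats 14 > Chem 10 > Bio 2.
CS takes 100 to reach its cap of 100 → 280 left.
Give Ling 130 to hit its cap of 130 → 150 left.
Stats takes 150 to reach its cap of 150 → 0 left.
Total = 14×150 + 18×100 + 16×130 = 5980.

5980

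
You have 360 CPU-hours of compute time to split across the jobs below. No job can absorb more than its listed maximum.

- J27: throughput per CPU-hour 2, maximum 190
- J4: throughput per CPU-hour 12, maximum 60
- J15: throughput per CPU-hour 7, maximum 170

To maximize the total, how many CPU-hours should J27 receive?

Highest throughput per CPU-hour first: J4 12 > J15 7 > J27 2.
Give J4 60 to hit its cap of 60 ; 300 left.
J15: +170 to 170 (cap) ; 130 left.
J27: +130 (room for 190) → 130. Pool exhausted.

130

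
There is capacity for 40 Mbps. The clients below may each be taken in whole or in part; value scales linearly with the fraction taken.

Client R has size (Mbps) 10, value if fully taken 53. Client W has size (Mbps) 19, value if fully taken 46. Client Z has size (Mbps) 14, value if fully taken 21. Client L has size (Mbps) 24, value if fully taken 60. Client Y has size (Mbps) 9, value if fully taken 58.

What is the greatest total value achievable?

Rank by value-to-size ratio: Client Y 58/9≈6.44, Client R 53/10≈5.3, Client L 60/24≈2.5, Client W 46/19≈2.42, Client Z 21/14≈1.5.
All 9 Mbps of Client Y fit (value 58) → 31 remain.
All 10 Mbps of Client R fit (value 53) → 21 remain.
Only 21 Mbps remain; take 21/24 of Client L for value 60×21/24 = 52.5.
Total value = 163.5.

163.5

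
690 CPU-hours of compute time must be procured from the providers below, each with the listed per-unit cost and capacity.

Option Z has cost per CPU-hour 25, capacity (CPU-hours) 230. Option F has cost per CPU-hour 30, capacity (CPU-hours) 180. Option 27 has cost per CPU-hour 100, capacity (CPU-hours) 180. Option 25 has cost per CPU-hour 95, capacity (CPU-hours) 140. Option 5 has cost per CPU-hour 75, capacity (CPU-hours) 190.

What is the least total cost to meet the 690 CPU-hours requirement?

33950

Cheapest first:
Option Z (25): use full 230 — 460 CPU-hours to go.
Take 180 from Option F at 30 — need 280 more.
Option 5 (75): use full 190 — 90 CPU-hours to go.
Take 90 from Option 25 at 95 to finish.
Option 27: unused.
Cost = 230×25 + 180×30 + 190×75 + 90×95 = 33950.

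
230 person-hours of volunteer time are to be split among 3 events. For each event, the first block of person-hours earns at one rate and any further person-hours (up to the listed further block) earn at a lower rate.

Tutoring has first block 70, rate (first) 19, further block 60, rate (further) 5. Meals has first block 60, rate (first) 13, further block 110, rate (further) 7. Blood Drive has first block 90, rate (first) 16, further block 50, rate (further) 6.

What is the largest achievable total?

3620

Rank every tier by rate: Tutoring/first 19 > Blood Drive/first 16 > Meals/first 13 > Meals/second 7 > Blood Drive/second 6 > Tutoring/second 5.
Tutoring/first (19): +70 — 160 left.
Blood Drive first at 16: fill all 90 — 70 left.
Meals first at 13: fill all 60 — 10 left.
10 remain; put them into Meals second at 7.
Total = 19×70 + 16×90 + 13×60 + 7×10 = 3620.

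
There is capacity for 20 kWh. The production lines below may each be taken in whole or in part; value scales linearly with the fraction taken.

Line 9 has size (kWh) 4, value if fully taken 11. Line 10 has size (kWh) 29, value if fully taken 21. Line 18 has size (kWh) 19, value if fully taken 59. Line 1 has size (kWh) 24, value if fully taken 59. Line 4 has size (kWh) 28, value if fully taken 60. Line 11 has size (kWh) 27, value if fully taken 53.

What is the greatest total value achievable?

Rank by value-to-size ratio: Line 18 59/19≈3.11, Line 9 11/4≈2.75, Line 1 59/24≈2.46, Line 4 60/28≈2.14, Line 11 53/27≈1.96, Line 10 21/29≈0.724.
Take all of Line 18 (19 kWh, value 59) ; 1 kWh left.
Fill the last 1 kWh with part of Line 9: 1/4 of it earns 2.75.
Total value = 61.75.

61.75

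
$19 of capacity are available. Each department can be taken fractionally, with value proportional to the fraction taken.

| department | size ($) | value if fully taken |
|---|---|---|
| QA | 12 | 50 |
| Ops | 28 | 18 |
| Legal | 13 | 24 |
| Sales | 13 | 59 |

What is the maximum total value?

84

Rank by value-to-size ratio: Sales 59/13≈4.54, QA 50/12≈4.17, Legal 24/13≈1.85, Ops 18/28≈0.643.
Take all of Sales (13 $, value 59) — 6 $ left.
Fill the last 6 $ with part of QA: 6/12 of it earns 25.
Total value = 84.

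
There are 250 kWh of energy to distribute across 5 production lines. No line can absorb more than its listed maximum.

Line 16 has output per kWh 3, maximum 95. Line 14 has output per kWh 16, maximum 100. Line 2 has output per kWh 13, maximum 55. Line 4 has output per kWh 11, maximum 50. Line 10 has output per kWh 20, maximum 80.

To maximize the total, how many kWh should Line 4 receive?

Rank by output per kWh: Line 10 20 > Line 14 16 > Line 2 13 > Line 4 11 > Line 16 3.
Give Line 10 80 to hit its cap of 80 → 170 left.
Give Line 14 100 to hit its cap of 100 → 70 left.
Give Line 2 55 to hit its cap of 55 → 15 left.
Line 4: +15 (room for 50) → 15. Pool exhausted.

15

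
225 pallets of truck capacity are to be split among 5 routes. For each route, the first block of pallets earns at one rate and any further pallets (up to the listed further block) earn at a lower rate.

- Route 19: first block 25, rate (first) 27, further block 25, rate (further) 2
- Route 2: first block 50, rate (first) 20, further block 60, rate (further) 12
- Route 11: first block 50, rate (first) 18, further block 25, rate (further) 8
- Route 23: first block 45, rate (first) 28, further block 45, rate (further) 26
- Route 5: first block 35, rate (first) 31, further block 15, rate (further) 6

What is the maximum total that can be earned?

Order all 10 blocks by rate: Route 5/T1 31 > Route 23/T1 28 > Route 19/T1 27 > Route 23/T2 26 > Route 2/T1 20 > Route 11/T1 18 > Route 2/T2 12 > Route 11/T2 8 > Route 5/T2 6 > Route 19/T2 2.
Fill Route 5 T1 block (35 at 31) — 190 left.
Route 23/T1 (28): +45 — 145 left.
Fill Route 19 T1 block (25 at 27) — 120 left.
Route 23 T2 at 26: fill all 45 — 75 left.
Fill Route 2 T1 block (50 at 20) — 25 left.
Route 11/T1: +25 of 50 at 18; pool empty.
Total = 31×35 + 28×45 + 27×25 + 26×45 + 20×50 + 18×25 = 5640.

5640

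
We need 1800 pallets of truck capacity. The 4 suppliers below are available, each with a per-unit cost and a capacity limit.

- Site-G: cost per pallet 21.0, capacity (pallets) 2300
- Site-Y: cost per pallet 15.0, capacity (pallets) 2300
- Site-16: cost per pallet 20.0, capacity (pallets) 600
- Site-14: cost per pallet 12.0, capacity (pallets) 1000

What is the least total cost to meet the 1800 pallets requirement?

24000

Use suppliers in increasing cost order.
Site-14 (12.0): use full 1000 → 800 pallets to go.
Site-Y at 15.0: take 800 of its 2300 → requirement met.
Site-16, Site-G: unused.
Cost = 1000×12.0 + 800×15.0 = 24000.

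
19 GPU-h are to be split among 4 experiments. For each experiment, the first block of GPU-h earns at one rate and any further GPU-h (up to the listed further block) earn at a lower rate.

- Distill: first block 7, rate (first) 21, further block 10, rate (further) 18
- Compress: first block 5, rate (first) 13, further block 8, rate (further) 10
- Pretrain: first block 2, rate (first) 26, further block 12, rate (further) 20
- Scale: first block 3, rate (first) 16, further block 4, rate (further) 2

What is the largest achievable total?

Treat each block as its own option and order by rate: Pretrain/tier1 26 > Distill/tier1 21 > Pretrain/tier2 20 > Distill/tier2 18 > Scale/tier1 16 > Compress/tier1 13 > Compress/tier2 10 > Scale/tier2 2.
Pretrain/tier1 (26): +2 — 17 left.
Distill tier1 at 21: fill all 7 — 10 left.
Pretrain tier2 at 20: only 10 left, fill 10.
Total = 26×2 + 21×7 + 20×10 = 399.

399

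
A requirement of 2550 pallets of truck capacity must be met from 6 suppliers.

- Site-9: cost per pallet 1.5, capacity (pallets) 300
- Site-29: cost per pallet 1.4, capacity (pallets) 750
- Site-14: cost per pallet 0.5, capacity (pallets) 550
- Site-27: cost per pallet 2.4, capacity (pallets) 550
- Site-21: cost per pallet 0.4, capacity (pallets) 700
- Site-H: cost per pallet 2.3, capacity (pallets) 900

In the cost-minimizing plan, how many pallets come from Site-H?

250

Fill from the cheapest supplier first.
Site-21 at 0.4: take all 700 pallets ; 1850 still needed.
Site-14 (0.5): use full 550 ; 1300 pallets to go.
Site-29 at 1.4: take all 750 pallets ; 550 still needed.
Site-9 at 1.5: take all 300 pallets ; 250 still needed.
Site-H (2.3): take the remaining 250 ; done.
Site-27: unused.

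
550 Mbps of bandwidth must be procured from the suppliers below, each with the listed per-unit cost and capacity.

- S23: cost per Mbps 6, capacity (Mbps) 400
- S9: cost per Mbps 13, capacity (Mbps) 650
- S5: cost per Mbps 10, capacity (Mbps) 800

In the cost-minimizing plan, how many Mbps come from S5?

150

Fill from the cheapest supplier first.
S23 at 6: take all 400 Mbps → 150 still needed.
S5 at 10: take 150 of its 800 → requirement met.
S9: unused.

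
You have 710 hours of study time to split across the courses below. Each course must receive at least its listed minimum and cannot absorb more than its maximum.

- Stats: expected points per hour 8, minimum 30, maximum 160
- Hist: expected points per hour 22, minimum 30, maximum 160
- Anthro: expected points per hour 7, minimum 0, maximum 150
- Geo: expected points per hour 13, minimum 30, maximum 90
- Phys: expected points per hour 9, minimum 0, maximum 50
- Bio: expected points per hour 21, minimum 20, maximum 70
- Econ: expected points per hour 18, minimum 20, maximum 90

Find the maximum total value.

10140

Meeting every minimum uses 30+30+0+30+0+20+20 = 130 hours, leaving 580.
Order the courses by expected points per hour: Hist 22 > Bio 21 > Econ 18 > Geo 13 > Phys 9 > Stats 8 > Anthro 7.
Give Hist 130 more to hit its cap of 160 → 450 left.
Give Bio 50 more to hit its cap of 70 → 400 left.
Econ: +70 to 90 (cap) → 330 left.
Geo takes 60 more to reach its cap of 90 → 270 left.
Give Phys 50 more to hit its cap of 50 → 220 left.
Stats takes 130 more to reach its cap of 160 → 90 left.
Anthro has room for 150 more but only 90 remain, so it gets 90.
Total = 8×160 + 22×160 + 7×90 + 13×90 + 9×50 + 21×70 + 18×90 = 10140.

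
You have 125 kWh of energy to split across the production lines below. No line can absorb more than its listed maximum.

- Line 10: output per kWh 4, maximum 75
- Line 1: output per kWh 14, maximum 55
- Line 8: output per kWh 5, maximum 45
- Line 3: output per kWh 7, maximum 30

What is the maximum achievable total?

Rank by output per kWh: Line 1 14 > Line 3 7 > Line 8 5 > Line 10 4.
Line 1: +55 to 55 (cap) ; 70 left.
Line 3 takes 30 to reach its cap of 30 ; 40 left.
Only 40 left; Line 8 takes them to reach 40.
Total = 14×55 + 5×40 + 7×30 = 1180.

1180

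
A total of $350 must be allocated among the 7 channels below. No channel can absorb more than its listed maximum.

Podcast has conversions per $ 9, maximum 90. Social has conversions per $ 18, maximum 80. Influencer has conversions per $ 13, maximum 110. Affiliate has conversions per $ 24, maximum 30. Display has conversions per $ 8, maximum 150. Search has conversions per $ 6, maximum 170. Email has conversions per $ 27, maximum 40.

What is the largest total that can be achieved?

5480

Order the channels by conversions per $: Email 27 > Affiliate 24 > Social 18 > Influencer 13 > Podcast 9 > Display 8 > Search 6.
Email takes 40 to reach its cap of 40 — 310 left.
Affiliate takes 30 to reach its cap of 30 — 280 left.
Give Social 80 to hit its cap of 80 — 200 left.
Influencer: +110 to 110 (cap) — 90 left.
Podcast takes 90 to reach its cap of 90 — 0 left.
Total = 9×90 + 18×80 + 13×110 + 24×30 + 27×40 = 5480.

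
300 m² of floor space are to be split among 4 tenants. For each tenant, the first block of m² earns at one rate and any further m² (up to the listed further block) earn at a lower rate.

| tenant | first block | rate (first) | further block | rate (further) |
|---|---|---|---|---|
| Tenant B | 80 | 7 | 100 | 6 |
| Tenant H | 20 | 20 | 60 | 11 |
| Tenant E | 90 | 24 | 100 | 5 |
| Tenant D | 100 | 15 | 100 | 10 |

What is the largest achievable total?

Order all 8 blocks by rate: Tenant E/T1 24 > Tenant H/T1 20 > Tenant D/T1 15 > Tenant H/T2 11 > Tenant D/T2 10 > Tenant B/T1 7 > Tenant B/T2 6 > Tenant E/T2 5.
Fill Tenant E T1 block (90 at 24) ; 210 left.
Tenant H T1 at 20: fill all 20 ; 190 left.
Fill Tenant D T1 block (100 at 15) ; 90 left.
Tenant H T2 at 11: fill all 60 ; 30 left.
Tenant D/T2: +30 of 100 at 10; pool empty.
Total = 24×90 + 20×20 + 15×100 + 11×60 + 10×30 = 5020.

5020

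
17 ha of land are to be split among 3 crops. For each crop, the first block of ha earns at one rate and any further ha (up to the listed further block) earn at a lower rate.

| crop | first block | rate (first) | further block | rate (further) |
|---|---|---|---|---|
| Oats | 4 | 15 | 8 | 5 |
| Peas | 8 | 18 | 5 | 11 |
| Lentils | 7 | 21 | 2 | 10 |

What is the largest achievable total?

321

Order all 6 blocks by rate: Lentils/first 21 > Peas/first 18 > Oats/first 15 > Peas/second 11 > Lentils/second 10 > Oats/second 5.
Fill Lentils first block (7 at 21) — 10 left.
Fill Peas first block (8 at 18) — 2 left.
2 remain; put them into Oats first at 15.
Total = 21×7 + 18×8 + 15×2 = 321.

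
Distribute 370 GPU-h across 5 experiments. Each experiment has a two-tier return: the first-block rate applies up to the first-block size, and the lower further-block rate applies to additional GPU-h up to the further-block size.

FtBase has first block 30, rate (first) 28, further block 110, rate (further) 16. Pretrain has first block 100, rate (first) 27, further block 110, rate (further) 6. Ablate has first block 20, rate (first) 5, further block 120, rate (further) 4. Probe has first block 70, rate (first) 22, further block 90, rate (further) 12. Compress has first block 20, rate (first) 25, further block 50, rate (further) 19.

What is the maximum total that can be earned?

Order all 10 blocks by rate: FtBase/tier1 28 > Pretrain/tier1 27 > Compress/tier1 25 > Probe/tier1 22 > Compress/tier2 19 > FtBase/tier2 16 > Probe/tier2 12 > Pretrain/tier2 6 > Ablate/tier1 5 > Ablate/tier2 4.
FtBase tier1 at 28: fill all 30 — 340 left.
Pretrain tier1 at 27: fill all 100 — 240 left.
Compress/tier1 (25): +20 — 220 left.
Fill Probe tier1 block (70 at 22) — 150 left.
Fill Compress tier2 block (50 at 19) — 100 left.
FtBase/tier2: +100 of 110 at 16; pool empty.
Total = 28×30 + 27×100 + 25×20 + 22×70 + 19×50 + 16×100 = 8130.

8130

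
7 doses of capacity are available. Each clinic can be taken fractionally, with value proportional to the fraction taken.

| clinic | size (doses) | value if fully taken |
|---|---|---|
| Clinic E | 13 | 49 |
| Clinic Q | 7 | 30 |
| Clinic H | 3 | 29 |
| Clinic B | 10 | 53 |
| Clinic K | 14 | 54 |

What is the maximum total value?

Sort by value density: Clinic H 29/3≈9.67, Clinic B 53/10≈5.3, Clinic Q 30/7≈4.29, Clinic K 54/14≈3.86, Clinic E 49/13≈3.77.
All 3 doses of Clinic H fit (value 29) → 4 remain.
Fill the last 4 doses with part of Clinic B: 4/10 of it earns 21.2.
Total value = 50.2.

50.2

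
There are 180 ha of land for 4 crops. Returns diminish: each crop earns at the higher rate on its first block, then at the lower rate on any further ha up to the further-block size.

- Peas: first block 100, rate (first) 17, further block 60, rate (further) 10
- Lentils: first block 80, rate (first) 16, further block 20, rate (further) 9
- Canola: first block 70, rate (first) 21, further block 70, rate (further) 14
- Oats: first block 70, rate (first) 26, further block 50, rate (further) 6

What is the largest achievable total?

3970

Treat each block as its own option and order by rate: Oats/T1 26 > Canola/T1 21 > Peas/T1 17 > Lentils/T1 16 > Canola/T2 14 > Peas/T2 10 > Lentils/T2 9 > Oats/T2 6.
Oats T1 at 26: fill all 70 — 110 left.
Canola/T1 (21): +70 — 40 left.
Peas T1 at 17: only 40 left, fill 40.
Total = 26×70 + 21×70 + 17×40 = 3970.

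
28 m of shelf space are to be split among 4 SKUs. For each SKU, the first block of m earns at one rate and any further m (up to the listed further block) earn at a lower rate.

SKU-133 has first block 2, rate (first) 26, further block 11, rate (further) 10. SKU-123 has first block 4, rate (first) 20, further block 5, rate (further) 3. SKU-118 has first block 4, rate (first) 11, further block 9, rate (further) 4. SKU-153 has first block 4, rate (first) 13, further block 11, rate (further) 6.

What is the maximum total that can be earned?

Treat each block as its own option and order by rate: SKU-133/T1 26 > SKU-123/T1 20 > SKU-153/T1 13 > SKU-118/T1 11 > SKU-133/T2 10 > SKU-153/T2 6 > SKU-118/T2 4 > SKU-123/T2 3.
Fill SKU-133 T1 block (2 at 26) — 26 left.
Fill SKU-123 T1 block (4 at 20) — 22 left.
Fill SKU-153 T1 block (4 at 13) — 18 left.
SKU-118/T1 (11): +4 — 14 left.
SKU-133/T2 (10): +11 — 3 left.
SKU-153 T2 at 6: only 3 left, fill 3.
Total = 26×2 + 20×4 + 13×4 + 11×4 + 10×11 + 6×3 = 356.

356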